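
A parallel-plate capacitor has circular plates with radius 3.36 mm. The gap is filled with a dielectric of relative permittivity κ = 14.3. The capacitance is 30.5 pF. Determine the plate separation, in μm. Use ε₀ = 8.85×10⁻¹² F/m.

147 μm

A = π(3.36 mm)² = 3.55×10⁻⁵ m².
d = κε₀A/C = 14.3 × 8.85×10⁻¹² × 3.55×10⁻⁵ / 3.05×10⁻¹¹ = 1.47×10⁻⁴ m.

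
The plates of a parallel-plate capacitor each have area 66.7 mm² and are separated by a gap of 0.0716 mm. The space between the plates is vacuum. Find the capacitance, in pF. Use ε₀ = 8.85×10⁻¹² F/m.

C ≈ 8.24 pF

A = 66.7 mm² = 6.67×10⁻⁵ m².
C = ε₀A/d = 8.85×10⁻¹² × 6.67×10⁻⁵ / 7.16×10⁻⁵ = 8.24×10⁻¹² F.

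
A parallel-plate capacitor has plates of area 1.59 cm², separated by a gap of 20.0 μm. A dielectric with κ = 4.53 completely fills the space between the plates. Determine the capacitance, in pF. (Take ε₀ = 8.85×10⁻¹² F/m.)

319 pF

A = 1.59 cm² = 1.59×10⁻⁴ m².
C = κε₀A/d = 4.53 × 8.85×10⁻¹² × 1.59×10⁻⁴ / 2.00×10⁻⁵ = 3.19×10⁻¹⁰ F.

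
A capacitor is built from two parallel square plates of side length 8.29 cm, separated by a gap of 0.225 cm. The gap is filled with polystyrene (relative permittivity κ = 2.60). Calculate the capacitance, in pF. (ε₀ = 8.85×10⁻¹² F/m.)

70.3 pF

A = (8.29 cm)² = 6.87×10⁻³ m².
C = κε₀A/d = 2.60 × 8.85×10⁻¹² × 6.87×10⁻³ / 2.25×10⁻³ = 7.03×10⁻¹¹ F.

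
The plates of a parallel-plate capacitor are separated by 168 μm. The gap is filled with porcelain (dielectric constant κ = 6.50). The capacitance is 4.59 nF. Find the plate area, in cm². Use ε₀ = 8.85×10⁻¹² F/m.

A ≈ 134 cm²

A = Cd/(κε₀) = 4.59×10⁻⁹ × 1.68×10⁻⁴ / (6.50 × 8.85×10⁻¹²) = 1.34×10⁻² m².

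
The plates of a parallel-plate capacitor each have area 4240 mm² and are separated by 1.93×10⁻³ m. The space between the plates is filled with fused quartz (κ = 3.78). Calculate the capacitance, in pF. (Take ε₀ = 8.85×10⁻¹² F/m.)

73.5 pF

A = 4240 mm² = 4.24×10⁻³ m².
C = κε₀A/d = 3.78 × 8.85×10⁻¹² × 4.24×10⁻³ / 1.93×10⁻³ = 7.35×10⁻¹¹ F.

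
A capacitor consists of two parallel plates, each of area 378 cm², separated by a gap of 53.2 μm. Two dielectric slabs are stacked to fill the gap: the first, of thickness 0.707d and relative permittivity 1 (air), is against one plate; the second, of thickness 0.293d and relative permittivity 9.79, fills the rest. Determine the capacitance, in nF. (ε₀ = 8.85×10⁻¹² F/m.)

8.53 nF

A = 378 cm² = 3.78×10⁻² m².
Stacked slabs ⇒ two capacitors in series, each with the full plate area.
C₁ = κ₁ε₀A/d₁ = 1.00 × 8.85×10⁻¹² × 3.78×10⁻² / 3.76×10⁻⁵ = 8.89×10⁻⁹ F.
C₂ = κ₂ε₀A/d₂ = 9.79 × 8.85×10⁻¹² × 3.78×10⁻² / 1.56×10⁻⁵ = 2.10×10⁻⁷ F.
C = (1/C₁ + 1/C₂)⁻¹ = 8.53×10⁻⁹ F.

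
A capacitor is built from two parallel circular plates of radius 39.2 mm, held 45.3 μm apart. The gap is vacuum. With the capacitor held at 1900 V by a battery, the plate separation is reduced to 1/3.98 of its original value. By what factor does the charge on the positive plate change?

Battery connected ⇒ V is held fixed.
C₂ = 3.98 C₁ and Q = CV, so Q₂/Q₁ = C₂/C₁ = 3.98.

Q₂/Q₁ ≈ 3.98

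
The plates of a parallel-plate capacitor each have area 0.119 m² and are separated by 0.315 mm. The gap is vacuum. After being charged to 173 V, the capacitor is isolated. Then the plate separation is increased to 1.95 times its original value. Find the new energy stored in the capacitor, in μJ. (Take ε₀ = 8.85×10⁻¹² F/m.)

U ≈ 97.6 μJ

Initially C₁ = ε₀A/d = 8.85×10⁻¹² × 0.119 / 3.15×10⁻⁴ = 3.34×10⁻⁹ F.
U₁ = 5.00×10⁻⁵ J.
Isolated ⇒ Q is held fixed. C₂ = 0.513 C₁ and U = Q²/(2C), so U₂/U₁ = C₁/C₂ = 1.95.
U₂ = 1.95 × 5.00×10⁻⁵ = 9.76×10⁻⁵ J.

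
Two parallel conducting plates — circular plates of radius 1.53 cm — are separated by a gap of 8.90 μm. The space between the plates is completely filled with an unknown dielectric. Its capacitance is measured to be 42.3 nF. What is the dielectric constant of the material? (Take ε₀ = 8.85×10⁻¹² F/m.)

57.8

A = π(1.53 cm)² = 7.35×10⁻⁴ m².
κ = Cd/(ε₀A) = 4.23×10⁻⁸ × 8.90×10⁻⁶ / (8.85×10⁻¹² × 7.35×10⁻⁴) = 57.8.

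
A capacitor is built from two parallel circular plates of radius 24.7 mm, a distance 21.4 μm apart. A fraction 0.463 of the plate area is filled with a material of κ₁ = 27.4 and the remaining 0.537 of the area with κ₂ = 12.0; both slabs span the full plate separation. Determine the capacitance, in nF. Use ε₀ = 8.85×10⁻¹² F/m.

A = π(24.7 mm)² = 1.92×10⁻³ m².
Side-by-side slabs ⇒ two capacitors in parallel, each spanning the full gap.
C₁ = κ₁ε₀A₁/d = 27.4 × 8.85×10⁻¹² × 8.87×10⁻⁴ / 2.14×10⁻⁵ = 1.01×10⁻⁸ F.
C₂ = κ₂ε₀A₂/d = 12.0 × 8.85×10⁻¹² × 1.03×10⁻³ / 2.14×10⁻⁵ = 5.11×10⁻⁹ F.
C = C₁ + C₂ = 1.52×10⁻⁸ F.

15.2 nF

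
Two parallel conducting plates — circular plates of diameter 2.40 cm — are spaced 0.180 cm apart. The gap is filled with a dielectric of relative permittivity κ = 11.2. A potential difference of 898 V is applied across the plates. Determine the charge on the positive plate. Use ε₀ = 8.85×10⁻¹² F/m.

A = π(2.40/2 cm)² = 4.52×10⁻⁴ m².
C = κε₀A/d = 11.2 × 8.85×10⁻¹² × 4.52×10⁻⁴ / 1.80×10⁻³ = 2.49×10⁻¹¹ F.
Q = CV = 2.49×10⁻¹¹ × 898 = 2.24×10⁻⁸ C.

22.4 nC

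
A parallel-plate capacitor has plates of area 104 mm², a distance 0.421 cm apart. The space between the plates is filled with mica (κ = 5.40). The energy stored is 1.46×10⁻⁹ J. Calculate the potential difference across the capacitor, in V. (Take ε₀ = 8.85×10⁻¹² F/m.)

A = 104 mm² = 1.04×10⁻⁴ m².
C = κε₀A/d = 5.40 × 8.85×10⁻¹² × 1.04×10⁻⁴ / 4.21×10⁻³ = 1.18×10⁻¹² F.
V = √(2U/C) = √(2 × 1.46×10⁻⁹ / 1.18×10⁻¹²) = 49.7 V.

V ≈ 49.7 V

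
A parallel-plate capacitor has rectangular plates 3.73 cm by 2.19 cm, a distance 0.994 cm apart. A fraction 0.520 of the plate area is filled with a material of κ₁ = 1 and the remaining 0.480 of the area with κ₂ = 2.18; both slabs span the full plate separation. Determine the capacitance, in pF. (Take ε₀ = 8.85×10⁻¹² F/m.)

1.14 pF

A = 3.73 × 2.19 cm² = 8.17×10⁻⁴ m².
Side-by-side slabs ⇒ two capacitors in parallel, each spanning the full gap.
C₁ = κ₁ε₀A₁/d = 1.00 × 8.85×10⁻¹² × 4.25×10⁻⁴ / 9.94×10⁻³ = 3.78×10⁻¹³ F.
C₂ = κ₂ε₀A₂/d = 2.18 × 8.85×10⁻¹² × 3.92×10⁻⁴ / 9.94×10⁻³ = 7.61×10⁻¹³ F.
C = C₁ + C₂ = 1.14×10⁻¹² F.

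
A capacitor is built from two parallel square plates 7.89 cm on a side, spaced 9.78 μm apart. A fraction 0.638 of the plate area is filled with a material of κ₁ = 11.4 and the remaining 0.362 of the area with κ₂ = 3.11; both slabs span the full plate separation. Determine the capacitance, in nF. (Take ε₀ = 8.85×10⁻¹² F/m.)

A = (7.89 cm)² = 6.23×10⁻³ m².
Side-by-side slabs ⇒ two capacitors in parallel, each spanning the full gap.
C₁ = κ₁ε₀A₁/d = 11.4 × 8.85×10⁻¹² × 3.97×10⁻³ / 9.78×10⁻⁶ = 4.10×10⁻⁸ F.
C₂ = κ₂ε₀A₂/d = 3.11 × 8.85×10⁻¹² × 2.25×10⁻³ / 9.78×10⁻⁶ = 6.34×10⁻⁹ F.
C = C₁ + C₂ = 4.73×10⁻⁸ F.

C ≈ 47.3 nF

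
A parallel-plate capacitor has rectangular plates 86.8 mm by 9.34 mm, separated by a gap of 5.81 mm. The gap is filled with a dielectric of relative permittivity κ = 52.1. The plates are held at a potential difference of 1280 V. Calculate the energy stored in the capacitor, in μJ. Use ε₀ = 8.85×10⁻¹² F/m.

U ≈ 52.7 μJ

A = 86.8 × 9.34 mm² = 8.11×10⁻⁴ m².
C = κε₀A/d = 52.1 × 8.85×10⁻¹² × 8.11×10⁻⁴ / 5.81×10⁻³ = 6.43×10⁻¹¹ F.
U = ½CV² = ½ × 6.43×10⁻¹¹ × (1280)² = 5.27×10⁻⁵ J.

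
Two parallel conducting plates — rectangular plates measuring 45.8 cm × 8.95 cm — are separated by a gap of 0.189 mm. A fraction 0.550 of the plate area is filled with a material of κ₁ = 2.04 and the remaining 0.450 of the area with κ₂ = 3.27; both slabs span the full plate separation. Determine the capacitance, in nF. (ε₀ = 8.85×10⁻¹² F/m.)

4.98 nF

A = 45.8 × 8.95 cm² = 4.10×10⁻² m².
Side-by-side slabs ⇒ two capacitors in parallel, each spanning the full gap.
C₁ = κ₁ε₀A₁/d = 2.04 × 8.85×10⁻¹² × 2.25×10⁻² / 1.89×10⁻⁴ = 2.15×10⁻⁹ F.
C₂ = κ₂ε₀A₂/d = 3.27 × 8.85×10⁻¹² × 1.84×10⁻² / 1.89×10⁻⁴ = 2.82×10⁻⁹ F.
C = C₁ + C₂ = 4.98×10⁻⁹ F.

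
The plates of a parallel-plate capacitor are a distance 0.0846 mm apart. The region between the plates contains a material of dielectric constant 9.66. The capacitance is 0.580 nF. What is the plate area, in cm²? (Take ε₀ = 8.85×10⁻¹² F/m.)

A ≈ 5.74 cm²

A = Cd/(κε₀) = 5.80×10⁻¹⁰ × 8.46×10⁻⁵ / (9.66 × 8.85×10⁻¹²) = 5.74×10⁻⁴ m².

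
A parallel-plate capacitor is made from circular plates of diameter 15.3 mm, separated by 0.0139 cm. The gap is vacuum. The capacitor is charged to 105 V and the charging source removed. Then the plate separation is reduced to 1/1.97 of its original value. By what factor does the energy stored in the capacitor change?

Isolated ⇒ Q is held fixed.
C₂ = 1.97 C₁ and U = Q²/(2C), so U₂/U₁ = C₁/C₂ = 0.508.

U₂/U₁ ≈ 0.508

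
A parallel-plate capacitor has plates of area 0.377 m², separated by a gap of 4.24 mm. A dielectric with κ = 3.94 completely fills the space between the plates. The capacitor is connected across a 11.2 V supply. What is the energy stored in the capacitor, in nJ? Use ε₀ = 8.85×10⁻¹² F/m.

C = κε₀A/d = 3.94 × 8.85×10⁻¹² × 0.377 / 4.24×10⁻³ = 3.10×10⁻⁹ F.
U = ½CV² = ½ × 3.10×10⁻⁹ × (11.2)² = 1.94×10⁻⁷ J.

194 nJ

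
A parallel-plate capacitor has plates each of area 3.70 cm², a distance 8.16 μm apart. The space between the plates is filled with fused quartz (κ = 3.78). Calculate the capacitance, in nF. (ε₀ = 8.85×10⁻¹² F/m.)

C ≈ 1.52 nF

A = 3.70 cm² = 3.70×10⁻⁴ m².
C = κε₀A/d = 3.78 × 8.85×10⁻¹² × 3.70×10⁻⁴ / 8.16×10⁻⁶ = 1.52×10⁻⁹ F.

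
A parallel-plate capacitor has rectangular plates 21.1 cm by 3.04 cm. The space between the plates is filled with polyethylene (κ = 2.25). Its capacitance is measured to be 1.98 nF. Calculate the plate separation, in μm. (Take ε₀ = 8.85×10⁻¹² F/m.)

A = 21.1 × 3.04 cm² = 6.41×10⁻³ m².
d = κε₀A/C = 2.25 × 8.85×10⁻¹² × 6.41×10⁻³ / 1.98×10⁻⁹ = 6.45×10⁻⁵ m.

64.5 μm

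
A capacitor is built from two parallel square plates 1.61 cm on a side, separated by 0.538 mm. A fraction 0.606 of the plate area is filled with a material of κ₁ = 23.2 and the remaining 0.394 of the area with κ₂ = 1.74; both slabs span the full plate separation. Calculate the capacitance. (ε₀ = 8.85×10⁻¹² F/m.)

A = (1.61 cm)² = 2.59×10⁻⁴ m².
Side-by-side slabs ⇒ two capacitors in parallel, each spanning the full gap.
C₁ = κ₁ε₀A₁/d = 23.2 × 8.85×10⁻¹² × 1.57×10⁻⁴ / 5.38×10⁻⁴ = 5.99×10⁻¹¹ F.
C₂ = κ₂ε₀A₂/d = 1.74 × 8.85×10⁻¹² × 1.02×10⁻⁴ / 5.38×10⁻⁴ = 2.92×10⁻¹² F.
C = C₁ + C₂ = 6.29×10⁻¹¹ F.

62.9 pF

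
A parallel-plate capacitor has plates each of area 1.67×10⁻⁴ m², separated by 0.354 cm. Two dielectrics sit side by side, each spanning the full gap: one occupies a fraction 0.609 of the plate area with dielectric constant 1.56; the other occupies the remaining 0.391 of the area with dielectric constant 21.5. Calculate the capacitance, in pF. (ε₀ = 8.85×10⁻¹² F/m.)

Side-by-side slabs ⇒ two capacitors in parallel, each spanning the full gap.
C₁ = κ₁ε₀A₁/d = 1.56 × 8.85×10⁻¹² × 1.02×10⁻⁴ / 3.54×10⁻³ = 3.97×10⁻¹³ F.
C₂ = κ₂ε₀A₂/d = 21.5 × 8.85×10⁻¹² × 6.53×10⁻⁵ / 3.54×10⁻³ = 3.51×10⁻¹² F.
C = C₁ + C₂ = 3.91×10⁻¹² F.

C ≈ 3.91 pF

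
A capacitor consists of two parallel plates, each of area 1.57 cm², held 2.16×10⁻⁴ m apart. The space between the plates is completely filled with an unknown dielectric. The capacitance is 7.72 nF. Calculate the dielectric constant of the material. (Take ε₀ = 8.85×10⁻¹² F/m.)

A = 1.57 cm² = 1.57×10⁻⁴ m².
κ = Cd/(ε₀A) = 7.72×10⁻⁹ × 2.16×10⁻⁴ / (8.85×10⁻¹² × 1.57×10⁻⁴) = 1200.

κ ≈ 1200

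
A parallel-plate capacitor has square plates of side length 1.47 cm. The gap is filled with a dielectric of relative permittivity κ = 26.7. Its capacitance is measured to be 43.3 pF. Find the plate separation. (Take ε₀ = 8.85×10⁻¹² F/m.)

A = (1.47 cm)² = 2.16×10⁻⁴ m².
d = κε₀A/C = 26.7 × 8.85×10⁻¹² × 2.16×10⁻⁴ / 4.33×10⁻¹¹ = 1.18×10⁻³ m.

1.18 mm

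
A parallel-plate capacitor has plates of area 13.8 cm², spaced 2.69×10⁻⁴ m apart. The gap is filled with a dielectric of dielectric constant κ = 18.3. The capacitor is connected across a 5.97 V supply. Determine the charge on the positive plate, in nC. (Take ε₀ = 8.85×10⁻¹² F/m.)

A = 13.8 cm² = 1.38×10⁻³ m².
C = κε₀A/d = 18.3 × 8.85×10⁻¹² × 1.38×10⁻³ / 2.69×10⁻⁴ = 8.31×10⁻¹⁰ F.
Q = CV = 8.31×10⁻¹⁰ × 5.97 = 4.96×10⁻⁹ C.

4.96 nC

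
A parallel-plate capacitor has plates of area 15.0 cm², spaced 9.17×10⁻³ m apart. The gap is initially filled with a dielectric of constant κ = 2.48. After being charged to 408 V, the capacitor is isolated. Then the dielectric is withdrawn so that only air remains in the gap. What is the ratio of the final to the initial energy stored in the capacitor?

Isolated ⇒ Q is held fixed.
C₂ = 0.403 C₁ and U = Q²/(2C), so U₂/U₁ = C₁/C₂ = 2.48.

U₂/U₁ ≈ 2.48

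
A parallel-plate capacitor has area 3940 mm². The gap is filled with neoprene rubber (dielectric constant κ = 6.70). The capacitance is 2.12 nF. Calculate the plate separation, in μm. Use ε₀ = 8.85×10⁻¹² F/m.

A = 3940 mm² = 3.94×10⁻³ m².
d = κε₀A/C = 6.70 × 8.85×10⁻¹² × 3.94×10⁻³ / 2.12×10⁻⁹ = 1.10×10⁻⁴ m.

d ≈ 110 μm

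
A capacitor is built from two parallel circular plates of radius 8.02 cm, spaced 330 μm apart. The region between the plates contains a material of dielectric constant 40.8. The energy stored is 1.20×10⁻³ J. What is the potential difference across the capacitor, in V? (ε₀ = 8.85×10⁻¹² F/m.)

A = π(8.02 cm)² = 2.02×10⁻² m².
C = κε₀A/d = 40.8 × 8.85×10⁻¹² × 2.02×10⁻² / 3.30×10⁻⁴ = 2.21×10⁻⁸ F.
V = √(2U/C) = √(2 × 1.20×10⁻³ / 2.21×10⁻⁸) = 3.29×10² V.

V ≈ 329 V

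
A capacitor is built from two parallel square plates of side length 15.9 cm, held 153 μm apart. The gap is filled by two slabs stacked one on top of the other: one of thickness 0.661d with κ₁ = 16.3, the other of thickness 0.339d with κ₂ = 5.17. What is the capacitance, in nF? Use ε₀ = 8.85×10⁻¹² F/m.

A = (15.9 cm)² = 2.53×10⁻² m².
Stacked slabs ⇒ two capacitors in series, each with the full plate area.
C₁ = κ₁ε₀A/d₁ = 16.3 × 8.85×10⁻¹² × 2.53×10⁻² / 1.01×10⁻⁴ = 3.61×10⁻⁸ F.
C₂ = κ₂ε₀A/d₂ = 5.17 × 8.85×10⁻¹² × 2.53×10⁻² / 5.19×10⁻⁵ = 2.23×10⁻⁸ F.
C = (1/C₁ + 1/C₂)⁻¹ = 1.38×10⁻⁸ F.

13.8 nF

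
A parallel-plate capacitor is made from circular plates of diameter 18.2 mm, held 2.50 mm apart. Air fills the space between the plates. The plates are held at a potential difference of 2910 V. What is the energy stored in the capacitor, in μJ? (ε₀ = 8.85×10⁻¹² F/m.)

3.90 μJ

A = π(18.2/2 mm)² = 2.60×10⁻⁴ m².
C = ε₀A/d = 8.85×10⁻¹² × 2.60×10⁻⁴ / 2.50×10⁻³ = 9.21×10⁻¹³ F.
U = ½CV² = ½ × 9.21×10⁻¹³ × (2910)² = 3.90×10⁻⁶ J.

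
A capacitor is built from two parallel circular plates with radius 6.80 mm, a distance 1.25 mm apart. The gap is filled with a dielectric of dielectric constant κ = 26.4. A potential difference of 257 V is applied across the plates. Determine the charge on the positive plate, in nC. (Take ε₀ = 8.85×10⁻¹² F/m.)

6.98 nC

A = π(6.80 mm)² = 1.45×10⁻⁴ m².
C = κε₀A/d = 26.4 × 8.85×10⁻¹² × 1.45×10⁻⁴ / 1.25×10⁻³ = 2.72×10⁻¹¹ F.
Q = CV = 2.72×10⁻¹¹ × 257 = 6.98×10⁻⁹ C.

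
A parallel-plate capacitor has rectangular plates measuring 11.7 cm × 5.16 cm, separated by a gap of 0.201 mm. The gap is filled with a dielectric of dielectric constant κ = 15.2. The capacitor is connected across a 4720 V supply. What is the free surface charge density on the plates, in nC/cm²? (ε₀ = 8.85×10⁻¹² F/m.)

A = 11.7 × 5.16 cm² = 6.04×10⁻³ m².
C = κε₀A/d = 15.2 × 8.85×10⁻¹² × 6.04×10⁻³ / 2.01×10⁻⁴ = 4.04×10⁻⁹ F.
σ = Q/A = CV/A = 4.04×10⁻⁹ × 4720 / 6.04×10⁻³ = 3.16×10⁻³ C/m².

σ ≈ 316 nC/cm²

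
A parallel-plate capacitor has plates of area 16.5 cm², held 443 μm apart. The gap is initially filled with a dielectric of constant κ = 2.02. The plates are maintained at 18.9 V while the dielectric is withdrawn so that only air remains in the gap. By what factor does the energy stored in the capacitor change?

U₂/U₁ ≈ 0.495

Battery connected ⇒ V is held fixed.
C₂ = 0.495 C₁ and U = ½CV², so U₂/U₁ = C₂/C₁ = 0.495.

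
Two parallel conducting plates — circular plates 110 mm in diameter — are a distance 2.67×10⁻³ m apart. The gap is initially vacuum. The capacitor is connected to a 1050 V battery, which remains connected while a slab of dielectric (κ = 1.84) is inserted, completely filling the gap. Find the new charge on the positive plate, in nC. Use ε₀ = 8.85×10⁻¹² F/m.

Q ≈ 60.9 nC

A = π(110/2 mm)² = 9.50×10⁻³ m².
Initially C₁ = ε₀A/d = 8.85×10⁻¹² × 9.50×10⁻³ / 2.67×10⁻³ = 3.15×10⁻¹¹ F.
Q₁ = 3.31×10⁻⁸ C.
Battery connected ⇒ V is held fixed. C₂ = 1.84 C₁ and Q = CV, so Q₂/Q₁ = C₂/C₁ = 1.84.
Q₂ = 1.84 × 3.31×10⁻⁸ = 6.09×10⁻⁸ C.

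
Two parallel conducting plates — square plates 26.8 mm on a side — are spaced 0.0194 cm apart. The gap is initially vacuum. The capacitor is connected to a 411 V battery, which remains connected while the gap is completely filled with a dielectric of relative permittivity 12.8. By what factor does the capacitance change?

C = κε₀A/d scales with κ, so C₂/C₁ = κ = 12.8.

C₂/C₁ ≈ 12.8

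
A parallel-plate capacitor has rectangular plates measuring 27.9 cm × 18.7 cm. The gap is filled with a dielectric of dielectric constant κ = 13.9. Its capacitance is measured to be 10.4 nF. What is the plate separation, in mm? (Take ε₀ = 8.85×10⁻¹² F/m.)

d ≈ 0.617 mm

A = 27.9 × 18.7 cm² = 5.22×10⁻² m².
d = κε₀A/C = 13.9 × 8.85×10⁻¹² × 5.22×10⁻² / 1.04×10⁻⁸ = 6.17×10⁻⁴ m.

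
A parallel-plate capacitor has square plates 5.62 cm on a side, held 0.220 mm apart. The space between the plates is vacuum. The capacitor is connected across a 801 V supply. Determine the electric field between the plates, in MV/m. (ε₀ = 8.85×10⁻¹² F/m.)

3.64 MV/m

E = V/d = 801 / 2.20×10⁻⁴ = 3.64×10⁶ V/m.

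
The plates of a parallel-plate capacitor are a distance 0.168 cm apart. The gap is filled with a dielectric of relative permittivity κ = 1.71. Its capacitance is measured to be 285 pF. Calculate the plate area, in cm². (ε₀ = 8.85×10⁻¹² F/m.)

316 cm²

A = Cd/(κε₀) = 2.85×10⁻¹⁰ × 1.68×10⁻³ / (1.71 × 8.85×10⁻¹²) = 3.16×10⁻² m².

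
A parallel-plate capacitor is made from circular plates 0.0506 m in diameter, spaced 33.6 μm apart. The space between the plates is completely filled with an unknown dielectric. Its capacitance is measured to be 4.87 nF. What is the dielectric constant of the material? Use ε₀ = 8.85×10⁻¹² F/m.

A = π(0.0506/2 m)² = 2.01×10⁻³ m².
κ = Cd/(ε₀A) = 4.87×10⁻⁹ × 3.36×10⁻⁵ / (8.85×10⁻¹² × 2.01×10⁻³) = 9.19.

9.19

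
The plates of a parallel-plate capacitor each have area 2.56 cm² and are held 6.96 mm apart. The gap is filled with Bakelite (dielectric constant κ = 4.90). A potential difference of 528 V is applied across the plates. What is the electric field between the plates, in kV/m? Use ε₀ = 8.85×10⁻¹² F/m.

E ≈ 75.9 kV/m

E = V/d = 528 / 6.96×10⁻³ = 7.59×10⁴ V/m.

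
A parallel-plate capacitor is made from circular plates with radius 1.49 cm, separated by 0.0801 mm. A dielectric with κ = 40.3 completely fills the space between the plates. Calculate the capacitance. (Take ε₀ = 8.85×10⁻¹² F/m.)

3.11 nF

A = π(1.49 cm)² = 6.97×10⁻⁴ m².
C = κε₀A/d = 40.3 × 8.85×10⁻¹² × 6.97×10⁻⁴ / 8.01×10⁻⁵ = 3.11×10⁻⁹ F.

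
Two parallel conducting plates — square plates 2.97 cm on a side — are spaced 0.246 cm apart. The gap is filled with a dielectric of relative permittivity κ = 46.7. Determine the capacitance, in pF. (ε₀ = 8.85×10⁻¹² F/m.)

A = (2.97 cm)² = 8.82×10⁻⁴ m².
C = κε₀A/d = 46.7 × 8.85×10⁻¹² × 8.82×10⁻⁴ / 2.46×10⁻³ = 1.48×10⁻¹⁰ F.

C ≈ 148 pF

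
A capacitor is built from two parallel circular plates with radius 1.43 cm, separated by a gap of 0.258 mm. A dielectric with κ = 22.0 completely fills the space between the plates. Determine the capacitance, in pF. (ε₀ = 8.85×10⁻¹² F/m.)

C ≈ 485 pF

A = π(1.43 cm)² = 6.42×10⁻⁴ m².
C = κε₀A/d = 22.0 × 8.85×10⁻¹² × 6.42×10⁻⁴ / 2.58×10⁻⁴ = 4.85×10⁻¹⁰ F.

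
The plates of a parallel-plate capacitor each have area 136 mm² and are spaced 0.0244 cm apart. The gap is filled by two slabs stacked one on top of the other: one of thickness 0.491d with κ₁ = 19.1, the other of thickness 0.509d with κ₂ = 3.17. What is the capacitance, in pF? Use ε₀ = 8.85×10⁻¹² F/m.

C ≈ 26.5 pF

A = 136 mm² = 1.36×10⁻⁴ m².
Stacked slabs ⇒ two capacitors in series, each with the full plate area.
C₁ = κ₁ε₀A/d₁ = 19.1 × 8.85×10⁻¹² × 1.36×10⁻⁴ / 1.20×10⁻⁴ = 1.92×10⁻¹⁰ F.
C₂ = κ₂ε₀A/d₂ = 3.17 × 8.85×10⁻¹² × 1.36×10⁻⁴ / 1.24×10⁻⁴ = 3.07×10⁻¹¹ F.
C = (1/C₁ + 1/C₂)⁻¹ = 2.65×10⁻¹¹ F.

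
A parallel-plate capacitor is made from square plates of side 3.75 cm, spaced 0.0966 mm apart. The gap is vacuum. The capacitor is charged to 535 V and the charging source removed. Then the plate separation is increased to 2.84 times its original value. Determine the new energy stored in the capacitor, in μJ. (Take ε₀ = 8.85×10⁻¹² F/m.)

52.4 μJ

A = (3.75 cm)² = 1.41×10⁻³ m².
Initially C₁ = ε₀A/d = 8.85×10⁻¹² × 1.41×10⁻³ / 9.66×10⁻⁵ = 1.29×10⁻¹⁰ F.
U₁ = 1.84×10⁻⁵ J.
Isolated ⇒ Q is held fixed. C₂ = 0.352 C₁ and U = Q²/(2C), so U₂/U₁ = C₁/C₂ = 2.84.
U₂ = 2.84 × 1.84×10⁻⁵ = 5.24×10⁻⁵ J.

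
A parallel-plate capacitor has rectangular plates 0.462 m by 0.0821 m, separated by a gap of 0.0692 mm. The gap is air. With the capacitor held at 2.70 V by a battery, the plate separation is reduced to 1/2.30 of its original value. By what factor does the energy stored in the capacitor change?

Battery connected ⇒ V is held fixed.
C₂ = 2.30 C₁ and U = ½CV², so U₂/U₁ = C₂/C₁ = 2.30.

2.30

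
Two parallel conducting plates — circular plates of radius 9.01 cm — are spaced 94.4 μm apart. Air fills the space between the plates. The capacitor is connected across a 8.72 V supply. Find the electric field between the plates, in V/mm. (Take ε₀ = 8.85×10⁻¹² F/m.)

92.4 V/mm

E = V/d = 8.72 / 9.44×10⁻⁵ = 9.24×10⁴ V/m.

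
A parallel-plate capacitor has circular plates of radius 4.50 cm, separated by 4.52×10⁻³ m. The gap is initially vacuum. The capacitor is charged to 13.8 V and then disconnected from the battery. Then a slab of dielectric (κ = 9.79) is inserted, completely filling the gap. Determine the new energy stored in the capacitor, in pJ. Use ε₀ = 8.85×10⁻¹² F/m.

A = π(4.50 cm)² = 6.36×10⁻³ m².
Initially C₁ = ε₀A/d = 8.85×10⁻¹² × 6.36×10⁻³ / 4.52×10⁻³ = 1.25×10⁻¹¹ F.
U₁ = 1.19×10⁻⁹ J.
Isolated ⇒ Q is held fixed. C₂ = 9.79 C₁ and U = Q²/(2C), so U₂/U₁ = C₁/C₂ = 0.102.
U₂ = 0.102 × 1.19×10⁻⁹ = 1.21×10⁻¹⁰ J.

U ≈ 121 pJ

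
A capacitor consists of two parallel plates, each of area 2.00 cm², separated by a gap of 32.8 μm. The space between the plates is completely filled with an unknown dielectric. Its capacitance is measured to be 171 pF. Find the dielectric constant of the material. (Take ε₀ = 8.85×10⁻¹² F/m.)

A = 2.00 cm² = 2.00×10⁻⁴ m².
κ = Cd/(ε₀A) = 1.71×10⁻¹⁰ × 3.28×10⁻⁵ / (8.85×10⁻¹² × 2.00×10⁻⁴) = 3.17.

κ ≈ 3.17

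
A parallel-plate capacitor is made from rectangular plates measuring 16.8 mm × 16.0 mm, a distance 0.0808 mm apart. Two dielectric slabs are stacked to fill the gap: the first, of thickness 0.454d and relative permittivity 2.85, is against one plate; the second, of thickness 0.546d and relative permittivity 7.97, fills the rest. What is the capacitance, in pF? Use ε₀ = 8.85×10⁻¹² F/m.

A = 16.8 × 16.0 mm² = 2.69×10⁻⁴ m².
Stacked slabs ⇒ two capacitors in series, each with the full plate area.
C₁ = κ₁ε₀A/d₁ = 2.85 × 8.85×10⁻¹² × 2.69×10⁻⁴ / 3.67×10⁻⁵ = 1.85×10⁻¹⁰ F.
C₂ = κ₂ε₀A/d₂ = 7.97 × 8.85×10⁻¹² × 2.69×10⁻⁴ / 4.41×10⁻⁵ = 4.30×10⁻¹⁰ F.
C = (1/C₁ + 1/C₂)⁻¹ = 1.29×10⁻¹⁰ F.

C ≈ 129 pF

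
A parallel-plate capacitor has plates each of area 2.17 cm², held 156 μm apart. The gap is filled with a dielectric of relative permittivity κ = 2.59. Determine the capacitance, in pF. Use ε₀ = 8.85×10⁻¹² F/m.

C ≈ 31.9 pF

A = 2.17 cm² = 2.17×10⁻⁴ m².
C = κε₀A/d = 2.59 × 8.85×10⁻¹² × 2.17×10⁻⁴ / 1.56×10⁻⁴ = 3.19×10⁻¹¹ F.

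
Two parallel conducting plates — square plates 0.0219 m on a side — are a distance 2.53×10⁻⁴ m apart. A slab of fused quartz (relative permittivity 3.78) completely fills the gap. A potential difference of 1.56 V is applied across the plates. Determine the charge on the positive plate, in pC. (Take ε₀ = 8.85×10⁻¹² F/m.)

Q ≈ 98.9 pC

A = (0.0219 m)² = 4.80×10⁻⁴ m².
C = κε₀A/d = 3.78 × 8.85×10⁻¹² × 4.80×10⁻⁴ / 2.53×10⁻⁴ = 6.34×10⁻¹¹ F.
Q = CV = 6.34×10⁻¹¹ × 1.56 = 9.89×10⁻¹¹ C.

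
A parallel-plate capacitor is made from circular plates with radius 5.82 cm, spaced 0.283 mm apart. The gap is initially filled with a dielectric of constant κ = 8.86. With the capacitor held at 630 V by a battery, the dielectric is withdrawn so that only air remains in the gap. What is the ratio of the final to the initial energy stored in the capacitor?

Battery connected ⇒ V is held fixed.
C₂ = 0.113 C₁ and U = ½CV², so U₂/U₁ = C₂/C₁ = 0.113.

U₂/U₁ ≈ 0.113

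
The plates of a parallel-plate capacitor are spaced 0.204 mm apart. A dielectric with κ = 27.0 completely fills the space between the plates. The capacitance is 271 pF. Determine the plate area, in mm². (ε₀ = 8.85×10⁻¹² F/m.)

A = Cd/(κε₀) = 2.71×10⁻¹⁰ × 2.04×10⁻⁴ / (27.0 × 8.85×10⁻¹²) = 2.31×10⁻⁴ m².

A ≈ 231 mm²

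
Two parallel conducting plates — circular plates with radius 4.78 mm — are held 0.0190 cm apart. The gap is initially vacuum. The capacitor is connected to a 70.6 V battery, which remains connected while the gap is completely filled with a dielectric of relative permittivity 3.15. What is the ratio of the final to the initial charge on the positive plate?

3.15

Battery connected ⇒ V is held fixed.
C₂ = 3.15 C₁ and Q = CV, so Q₂/Q₁ = C₂/C₁ = 3.15.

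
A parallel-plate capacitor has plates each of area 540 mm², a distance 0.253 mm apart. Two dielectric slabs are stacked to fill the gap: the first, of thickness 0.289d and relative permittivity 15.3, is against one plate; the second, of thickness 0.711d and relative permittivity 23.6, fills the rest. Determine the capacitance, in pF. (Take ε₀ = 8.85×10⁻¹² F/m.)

A = 540 mm² = 5.40×10⁻⁴ m².
Stacked slabs ⇒ two capacitors in series, each with the full plate area.
C₁ = κ₁ε₀A/d₁ = 15.3 × 8.85×10⁻¹² × 5.40×10⁻⁴ / 7.31×10⁻⁵ = 1.00×10⁻⁹ F.
C₂ = κ₂ε₀A/d₂ = 23.6 × 8.85×10⁻¹² × 5.40×10⁻⁴ / 1.80×10⁻⁴ = 6.27×10⁻¹⁰ F.
C = (1/C₁ + 1/C₂)⁻¹ = 3.85×10⁻¹⁰ F.

385 pF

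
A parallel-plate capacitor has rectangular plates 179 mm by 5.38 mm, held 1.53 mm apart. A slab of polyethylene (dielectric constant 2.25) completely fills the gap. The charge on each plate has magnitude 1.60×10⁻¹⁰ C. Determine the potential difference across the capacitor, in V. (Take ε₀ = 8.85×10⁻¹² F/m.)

A = 179 × 5.38 mm² = 9.63×10⁻⁴ m².
C = κε₀A/d = 2.25 × 8.85×10⁻¹² × 9.63×10⁻⁴ / 1.53×10⁻³ = 1.25×10⁻¹¹ F.
V = Q/C = 1.60×10⁻¹⁰ / 1.25×10⁻¹¹ = 12.8 V.

V ≈ 12.8 V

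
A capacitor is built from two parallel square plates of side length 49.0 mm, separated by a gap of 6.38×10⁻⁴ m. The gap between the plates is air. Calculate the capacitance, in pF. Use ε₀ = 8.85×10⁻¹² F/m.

C ≈ 33.3 pF

A = (49.0 mm)² = 2.40×10⁻³ m².
C = ε₀A/d = 8.85×10⁻¹² × 2.40×10⁻³ / 6.38×10⁻⁴ = 3.33×10⁻¹¹ F.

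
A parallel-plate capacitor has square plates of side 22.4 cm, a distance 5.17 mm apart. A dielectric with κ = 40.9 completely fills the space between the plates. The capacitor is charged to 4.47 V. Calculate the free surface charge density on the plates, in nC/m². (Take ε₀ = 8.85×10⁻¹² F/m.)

σ ≈ 313 nC/m²

A = (22.4 cm)² = 5.02×10⁻² m².
C = κε₀A/d = 40.9 × 8.85×10⁻¹² × 5.02×10⁻² / 5.17×10⁻³ = 3.51×10⁻⁹ F.
σ = Q/A = CV/A = 3.51×10⁻⁹ × 4.47 / 5.02×10⁻² = 3.13×10⁻⁷ C/m².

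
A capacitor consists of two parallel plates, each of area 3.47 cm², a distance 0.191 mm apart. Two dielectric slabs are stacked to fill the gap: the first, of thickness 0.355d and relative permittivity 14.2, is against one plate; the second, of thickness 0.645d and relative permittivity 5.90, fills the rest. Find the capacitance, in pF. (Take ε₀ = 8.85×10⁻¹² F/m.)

A = 3.47 cm² = 3.47×10⁻⁴ m².
Stacked slabs ⇒ two capacitors in series, each with the full plate area.
C₁ = κ₁ε₀A/d₁ = 14.2 × 8.85×10⁻¹² × 3.47×10⁻⁴ / 6.78×10⁻⁵ = 6.43×10⁻¹⁰ F.
C₂ = κ₂ε₀A/d₂ = 5.90 × 8.85×10⁻¹² × 3.47×10⁻⁴ / 1.23×10⁻⁴ = 1.47×10⁻¹⁰ F.
C = (1/C₁ + 1/C₂)⁻¹ = 1.20×10⁻¹⁰ F.

C ≈ 120 pF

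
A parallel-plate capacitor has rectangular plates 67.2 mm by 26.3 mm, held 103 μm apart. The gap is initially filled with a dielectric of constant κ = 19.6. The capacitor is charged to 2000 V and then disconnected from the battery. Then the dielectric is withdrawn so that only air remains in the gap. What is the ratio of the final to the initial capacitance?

C = κε₀A/d scales with κ, so C₂/C₁ = 1/κ = 1/19.6 = 0.0510.

C₂/C₁ ≈ 0.0510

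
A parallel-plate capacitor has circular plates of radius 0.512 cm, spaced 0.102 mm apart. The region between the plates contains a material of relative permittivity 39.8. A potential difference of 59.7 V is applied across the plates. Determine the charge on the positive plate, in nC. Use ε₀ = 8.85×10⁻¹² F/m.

Q ≈ 17.0 nC

A = π(0.512 cm)² = 8.24×10⁻⁵ m².
C = κε₀A/d = 39.8 × 8.85×10⁻¹² × 8.24×10⁻⁵ / 1.02×10⁻⁴ = 2.84×10⁻¹⁰ F.
Q = CV = 2.84×10⁻¹⁰ × 59.7 = 1.70×10⁻⁸ C.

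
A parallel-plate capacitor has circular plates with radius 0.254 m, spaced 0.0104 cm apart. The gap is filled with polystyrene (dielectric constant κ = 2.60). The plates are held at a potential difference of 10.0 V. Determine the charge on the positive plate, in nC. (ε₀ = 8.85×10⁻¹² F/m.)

Q ≈ 448 nC

A = π(0.254 m)² = 0.203 m².
C = κε₀A/d = 2.60 × 8.85×10⁻¹² × 0.203 / 1.04×10⁻⁴ = 4.48×10⁻⁸ F.
Q = CV = 4.48×10⁻⁸ × 10.0 = 4.48×10⁻⁷ C.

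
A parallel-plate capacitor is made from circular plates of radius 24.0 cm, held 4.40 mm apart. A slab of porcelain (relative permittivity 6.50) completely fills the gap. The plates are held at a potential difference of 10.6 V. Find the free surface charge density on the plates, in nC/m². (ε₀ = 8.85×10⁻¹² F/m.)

A = π(24.0 cm)² = 0.181 m².
C = κε₀A/d = 6.50 × 8.85×10⁻¹² × 0.181 / 4.40×10⁻³ = 2.37×10⁻⁹ F.
σ = Q/A = CV/A = 2.37×10⁻⁹ × 10.6 / 0.181 = 1.39×10⁻⁷ C/m².

139 nC/m²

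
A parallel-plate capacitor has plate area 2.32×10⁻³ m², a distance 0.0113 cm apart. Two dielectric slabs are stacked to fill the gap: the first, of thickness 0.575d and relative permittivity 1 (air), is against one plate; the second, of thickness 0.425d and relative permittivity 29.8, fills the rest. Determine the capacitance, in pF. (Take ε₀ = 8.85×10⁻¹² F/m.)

Stacked slabs ⇒ two capacitors in series, each with the full plate area.
C₁ = κ₁ε₀A/d₁ = 1.00 × 8.85×10⁻¹² × 2.32×10⁻³ / 6.50×10⁻⁵ = 3.16×10⁻¹⁰ F.
C₂ = κ₂ε₀A/d₂ = 29.8 × 8.85×10⁻¹² × 2.32×10⁻³ / 4.80×10⁻⁵ = 1.27×10⁻⁸ F.
C = (1/C₁ + 1/C₂)⁻¹ = 3.08×10⁻¹⁰ F.

C ≈ 308 pF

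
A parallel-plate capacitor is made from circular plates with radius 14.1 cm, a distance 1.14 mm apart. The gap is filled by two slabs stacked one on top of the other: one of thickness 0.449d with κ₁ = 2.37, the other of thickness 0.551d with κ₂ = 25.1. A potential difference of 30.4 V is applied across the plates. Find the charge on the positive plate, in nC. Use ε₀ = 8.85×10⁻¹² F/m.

Q ≈ 69.7 nC

A = π(14.1 cm)² = 6.25×10⁻² m².
Stacked slabs ⇒ two capacitors in series, each with the full plate area.
C₁ = κ₁ε₀A/d₁ = 2.37 × 8.85×10⁻¹² × 6.25×10⁻² / 5.12×10⁻⁴ = 2.56×10⁻⁹ F.
C₂ = κ₂ε₀A/d₂ = 25.1 × 8.85×10⁻¹² × 6.25×10⁻² / 6.28×10⁻⁴ = 2.21×10⁻⁸ F.
C = (1/C₁ + 1/C₂)⁻¹ = 2.29×10⁻⁹ F.
Q = CV = 2.29×10⁻⁹ × 30.4 = 6.97×10⁻⁸ C.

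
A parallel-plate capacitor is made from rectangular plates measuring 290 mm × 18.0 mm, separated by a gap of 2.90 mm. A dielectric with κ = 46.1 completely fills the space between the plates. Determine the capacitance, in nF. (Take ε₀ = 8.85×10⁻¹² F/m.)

0.734 nF

A = 290 × 18.0 mm² = 5.22×10⁻³ m².
C = κε₀A/d = 46.1 × 8.85×10⁻¹² × 5.22×10⁻³ / 2.90×10⁻³ = 7.34×10⁻¹⁰ F.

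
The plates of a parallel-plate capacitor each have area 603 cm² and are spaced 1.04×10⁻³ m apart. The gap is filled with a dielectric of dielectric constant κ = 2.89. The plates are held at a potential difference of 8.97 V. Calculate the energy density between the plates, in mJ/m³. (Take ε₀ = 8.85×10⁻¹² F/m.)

u ≈ 0.951 mJ/m³

E = V/d = 8.97 / 1.04×10⁻³ = 8.63×10³ V/m.
u = ½κε₀E² = ½ × 2.89 × 8.85×10⁻¹² × (8.63×10³)² = 9.51×10⁻⁴ J/m³.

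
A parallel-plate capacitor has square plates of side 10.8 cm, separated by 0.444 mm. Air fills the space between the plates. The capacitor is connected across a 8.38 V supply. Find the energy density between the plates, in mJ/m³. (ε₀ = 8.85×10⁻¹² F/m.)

E = V/d = 8.38 / 4.44×10⁻⁴ = 1.89×10⁴ V/m.
u = ½ε₀E² = ½ × 8.85×10⁻¹² × (1.89×10⁴)² = 1.58×10⁻³ J/m³.

u ≈ 1.58 mJ/m³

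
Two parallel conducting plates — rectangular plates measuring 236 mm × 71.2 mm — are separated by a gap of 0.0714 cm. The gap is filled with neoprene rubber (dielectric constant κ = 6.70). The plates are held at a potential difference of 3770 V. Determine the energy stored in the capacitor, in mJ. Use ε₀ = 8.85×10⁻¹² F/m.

A = 236 × 71.2 mm² = 1.68×10⁻² m².
C = κε₀A/d = 6.70 × 8.85×10⁻¹² × 1.68×10⁻² / 7.14×10⁻⁴ = 1.40×10⁻⁹ F.
U = ½CV² = ½ × 1.40×10⁻⁹ × (3770)² = 9.92×10⁻³ J.

9.92 mJ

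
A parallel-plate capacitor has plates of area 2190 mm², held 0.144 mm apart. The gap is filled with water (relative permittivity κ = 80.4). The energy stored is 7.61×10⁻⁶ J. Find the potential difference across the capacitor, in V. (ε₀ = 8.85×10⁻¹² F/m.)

37.5 V

A = 2190 mm² = 2.19×10⁻³ m².
C = κε₀A/d = 80.4 × 8.85×10⁻¹² × 2.19×10⁻³ / 1.44×10⁻⁴ = 1.08×10⁻⁸ F.
V = √(2U/C) = √(2 × 7.61×10⁻⁶ / 1.08×10⁻⁸) = 37.5 V.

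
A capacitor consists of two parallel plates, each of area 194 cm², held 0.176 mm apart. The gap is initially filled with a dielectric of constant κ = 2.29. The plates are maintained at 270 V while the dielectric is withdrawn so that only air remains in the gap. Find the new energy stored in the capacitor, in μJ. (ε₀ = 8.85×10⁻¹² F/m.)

U ≈ 35.6 μJ

A = 194 cm² = 1.94×10⁻² m².
Initially C₁ = κε₀A/d = 2.29 × 8.85×10⁻¹² × 1.94×10⁻² / 1.76×10⁻⁴ = 2.23×10⁻⁹ F.
U₁ = 8.14×10⁻⁵ J.
Battery connected ⇒ V is held fixed. C₂ = 0.437 C₁ and U = ½CV², so U₂/U₁ = C₂/C₁ = 0.437.
U₂ = 0.437 × 8.14×10⁻⁵ = 3.56×10⁻⁵ J.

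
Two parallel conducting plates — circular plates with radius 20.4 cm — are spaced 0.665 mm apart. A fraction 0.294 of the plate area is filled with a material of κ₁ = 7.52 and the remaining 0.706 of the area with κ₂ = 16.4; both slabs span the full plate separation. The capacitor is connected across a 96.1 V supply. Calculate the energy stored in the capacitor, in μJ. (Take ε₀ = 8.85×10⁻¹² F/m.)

111 μJ

A = π(20.4 cm)² = 0.131 m².
Side-by-side slabs ⇒ two capacitors in parallel, each spanning the full gap.
C₁ = κ₁ε₀A₁/d = 7.52 × 8.85×10⁻¹² × 3.84×10⁻² / 6.65×10⁻⁴ = 3.85×10⁻⁹ F.
C₂ = κ₂ε₀A₂/d = 16.4 × 8.85×10⁻¹² × 9.23×10⁻² / 6.65×10⁻⁴ = 2.01×10⁻⁸ F.
C = C₁ + C₂ = 2.40×10⁻⁸ F.
U = ½CV² = ½ × 2.40×10⁻⁸ × (96.1)² = 1.11×10⁻⁴ J.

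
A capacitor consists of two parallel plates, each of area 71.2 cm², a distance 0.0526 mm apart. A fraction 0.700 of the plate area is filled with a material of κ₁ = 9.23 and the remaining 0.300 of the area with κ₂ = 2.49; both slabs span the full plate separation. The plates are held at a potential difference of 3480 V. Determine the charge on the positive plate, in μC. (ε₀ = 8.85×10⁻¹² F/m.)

30.0 μC

A = 71.2 cm² = 7.12×10⁻³ m².
Side-by-side slabs ⇒ two capacitors in parallel, each spanning the full gap.
C₁ = κ₁ε₀A₁/d = 9.23 × 8.85×10⁻¹² × 4.98×10⁻³ / 5.26×10⁻⁵ = 7.74×10⁻⁹ F.
C₂ = κ₂ε₀A₂/d = 2.49 × 8.85×10⁻¹² × 2.14×10⁻³ / 5.26×10⁻⁵ = 8.95×10⁻¹⁰ F.
C = C₁ + C₂ = 8.63×10⁻⁹ F.
Q = CV = 8.63×10⁻⁹ × 3480 = 3.00×10⁻⁵ C.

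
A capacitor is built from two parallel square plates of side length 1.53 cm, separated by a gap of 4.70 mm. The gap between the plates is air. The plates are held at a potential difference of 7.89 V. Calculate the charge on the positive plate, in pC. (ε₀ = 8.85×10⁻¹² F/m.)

A = (1.53 cm)² = 2.34×10⁻⁴ m².
C = ε₀A/d = 8.85×10⁻¹² × 2.34×10⁻⁴ / 4.70×10⁻³ = 4.41×10⁻¹³ F.
Q = CV = 4.41×10⁻¹³ × 7.89 = 3.48×10⁻¹² C.

3.48 pC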